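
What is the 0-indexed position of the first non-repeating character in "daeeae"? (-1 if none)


Input: daeeae
Character frequencies:
  'a': 2
  'd': 1
  'e': 3
Scanning left to right for freq == 1:
  Position 0 ('d'): unique! => answer = 0

0


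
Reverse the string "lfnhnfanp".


Input: lfnhnfanp
Reading characters right to left:
  Position 8: 'p'
  Position 7: 'n'
  Position 6: 'a'
  Position 5: 'f'
  Position 4: 'n'
  Position 3: 'h'
  Position 2: 'n'
  Position 1: 'f'
  Position 0: 'l'
Reversed: pnafnhnfl

pnafnhnfl


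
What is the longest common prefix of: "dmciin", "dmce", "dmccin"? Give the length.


Words: dmciin, dmce, dmccin
  Position 0: all 'd' => match
  Position 1: all 'm' => match
  Position 2: all 'c' => match
  Position 3: ('i', 'e', 'c') => mismatch, stop
LCP = "dmc" (length 3)

3


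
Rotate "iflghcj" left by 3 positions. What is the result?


Input: "iflghcj", rotate left by 3
First 3 characters: "ifl"
Remaining characters: "ghcj"
Concatenate remaining + first: "ghcj" + "ifl" = "ghcjifl"

ghcjifl


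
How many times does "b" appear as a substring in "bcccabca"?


Searching for "b" in "bcccabca"
Scanning each position:
  Position 0: "b" => MATCH
  Position 1: "c" => no
  Position 2: "c" => no
  Position 3: "c" => no
  Position 4: "a" => no
  Position 5: "b" => MATCH
  Position 6: "c" => no
  Position 7: "a" => no
Total occurrences: 2

2


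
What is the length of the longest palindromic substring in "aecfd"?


Input: "aecfd"
Checking substrings for palindromes:
  No multi-char palindromic substrings found
Longest palindromic substring: "a" with length 1

1


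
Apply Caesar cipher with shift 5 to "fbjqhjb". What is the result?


Caesar cipher: shift "fbjqhjb" by 5
  'f' (pos 5) + 5 = pos 10 = 'k'
  'b' (pos 1) + 5 = pos 6 = 'g'
  'j' (pos 9) + 5 = pos 14 = 'o'
  'q' (pos 16) + 5 = pos 21 = 'v'
  'h' (pos 7) + 5 = pos 12 = 'm'
  'j' (pos 9) + 5 = pos 14 = 'o'
  'b' (pos 1) + 5 = pos 6 = 'g'
Result: kgovmog

kgovmog


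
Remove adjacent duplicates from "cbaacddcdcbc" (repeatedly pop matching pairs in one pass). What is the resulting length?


Input: cbaacddcdcbc
Stack-based adjacent duplicate removal:
  Read 'c': push. Stack: c
  Read 'b': push. Stack: cb
  Read 'a': push. Stack: cba
  Read 'a': matches stack top 'a' => pop. Stack: cb
  Read 'c': push. Stack: cbc
  Read 'd': push. Stack: cbcd
  Read 'd': matches stack top 'd' => pop. Stack: cbc
  Read 'c': matches stack top 'c' => pop. Stack: cb
  Read 'd': push. Stack: cbd
  Read 'c': push. Stack: cbdc
  Read 'b': push. Stack: cbdcb
  Read 'c': push. Stack: cbdcbc
Final stack: "cbdcbc" (length 6)

6


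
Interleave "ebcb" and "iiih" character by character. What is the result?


Interleaving "ebcb" and "iiih":
  Position 0: 'e' from first, 'i' from second => "ei"
  Position 1: 'b' from first, 'i' from second => "bi"
  Position 2: 'c' from first, 'i' from second => "ci"
  Position 3: 'b' from first, 'h' from second => "bh"
Result: eibicibh

eibicibh


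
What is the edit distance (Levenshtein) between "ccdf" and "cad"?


Computing edit distance: "ccdf" -> "cad"
DP table:
           c    a    d
      0    1    2    3
  c   1    0    1    2
  c   2    1    1    2
  d   3    2    2    1
  f   4    3    3    2
Edit distance = dp[4][3] = 2

2


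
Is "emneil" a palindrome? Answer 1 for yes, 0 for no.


Input: emneil
Reversed: lienme
  Compare pos 0 ('e') with pos 5 ('l'): MISMATCH
  Compare pos 1 ('m') with pos 4 ('i'): MISMATCH
  Compare pos 2 ('n') with pos 3 ('e'): MISMATCH
Result: not a palindrome

0


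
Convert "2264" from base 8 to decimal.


Input: "2264" in base 8
Positional expansion:
  Digit '2' (value 2) x 8^3 = 1024
  Digit '2' (value 2) x 8^2 = 128
  Digit '6' (value 6) x 8^1 = 48
  Digit '4' (value 4) x 8^0 = 4
Sum = 1204

1204


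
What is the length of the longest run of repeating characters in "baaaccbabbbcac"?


Input: "baaaccbabbbcac"
Scanning for longest run:
  Position 1 ('a'): new char, reset run to 1
  Position 2 ('a'): continues run of 'a', length=2
  Position 3 ('a'): continues run of 'a', length=3
  Position 4 ('c'): new char, reset run to 1
  Position 5 ('c'): continues run of 'c', length=2
  Position 6 ('b'): new char, reset run to 1
  Position 7 ('a'): new char, reset run to 1
  Position 8 ('b'): new char, reset run to 1
  Position 9 ('b'): continues run of 'b', length=2
  Position 10 ('b'): continues run of 'b', length=3
  Position 11 ('c'): new char, reset run to 1
  Position 12 ('a'): new char, reset run to 1
  Position 13 ('c'): new char, reset run to 1
Longest run: 'a' with length 3

3


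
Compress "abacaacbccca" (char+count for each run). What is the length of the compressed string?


Input: abacaacbccca
Runs:
  'a' x 1 => "a1"
  'b' x 1 => "b1"
  'a' x 1 => "a1"
  'c' x 1 => "c1"
  'a' x 2 => "a2"
  'c' x 1 => "c1"
  'b' x 1 => "b1"
  'c' x 3 => "c3"
  'a' x 1 => "a1"
Compressed: "a1b1a1c1a2c1b1c3a1"
Compressed length: 18

18


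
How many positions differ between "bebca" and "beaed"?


Comparing "bebca" and "beaed" position by position:
  Position 0: 'b' vs 'b' => same
  Position 1: 'e' vs 'e' => same
  Position 2: 'b' vs 'a' => DIFFER
  Position 3: 'c' vs 'e' => DIFFER
  Position 4: 'a' vs 'd' => DIFFER
Positions that differ: 3

3


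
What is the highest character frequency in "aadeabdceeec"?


Input: aadeabdceeec
Character counts:
  'a': 3
  'b': 1
  'c': 2
  'd': 2
  'e': 4
Maximum frequency: 4

4


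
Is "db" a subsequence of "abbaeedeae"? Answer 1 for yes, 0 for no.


Check if "db" is a subsequence of "abbaeedeae"
Greedy scan:
  Position 0 ('a'): no match needed
  Position 1 ('b'): no match needed
  Position 2 ('b'): no match needed
  Position 3 ('a'): no match needed
  Position 4 ('e'): no match needed
  Position 5 ('e'): no match needed
  Position 6 ('d'): matches sub[0] = 'd'
  Position 7 ('e'): no match needed
  Position 8 ('a'): no match needed
  Position 9 ('e'): no match needed
Only matched 1/2 characters => not a subsequence

0


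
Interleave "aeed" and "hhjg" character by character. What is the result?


Interleaving "aeed" and "hhjg":
  Position 0: 'a' from first, 'h' from second => "ah"
  Position 1: 'e' from first, 'h' from second => "eh"
  Position 2: 'e' from first, 'j' from second => "ej"
  Position 3: 'd' from first, 'g' from second => "dg"
Result: ahehejdg

ahehejdg


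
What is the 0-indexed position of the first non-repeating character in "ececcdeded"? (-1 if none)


Input: ececcdeded
Character frequencies:
  'c': 3
  'd': 3
  'e': 4
Scanning left to right for freq == 1:
  Position 0 ('e'): freq=4, skip
  Position 1 ('c'): freq=3, skip
  Position 2 ('e'): freq=4, skip
  Position 3 ('c'): freq=3, skip
  Position 4 ('c'): freq=3, skip
  Position 5 ('d'): freq=3, skip
  Position 6 ('e'): freq=4, skip
  Position 7 ('d'): freq=3, skip
  Position 8 ('e'): freq=4, skip
  Position 9 ('d'): freq=3, skip
  No unique character found => answer = -1

-1


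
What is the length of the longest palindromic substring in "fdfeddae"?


Input: "fdfeddae"
Checking substrings for palindromes:
  [0:3] "fdf" (len 3) => palindrome
  [4:6] "dd" (len 2) => palindrome
Longest palindromic substring: "fdf" with length 3

3


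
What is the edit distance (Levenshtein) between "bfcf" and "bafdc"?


Computing edit distance: "bfcf" -> "bafdc"
DP table:
           b    a    f    d    c
      0    1    2    3    4    5
  b   1    0    1    2    3    4
  f   2    1    1    1    2    3
  c   3    2    2    2    2    2
  f   4    3    3    2    3    3
Edit distance = dp[4][5] = 3

3


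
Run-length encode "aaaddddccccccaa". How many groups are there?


Input: aaaddddccccccaa
Scanning for consecutive runs:
  Group 1: 'a' x 3 (positions 0-2)
  Group 2: 'd' x 4 (positions 3-6)
  Group 3: 'c' x 6 (positions 7-12)
  Group 4: 'a' x 2 (positions 13-14)
Total groups: 4

4


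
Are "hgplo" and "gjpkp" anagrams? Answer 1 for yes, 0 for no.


Strings: "hgplo", "gjpkp"
Sorted first:  ghlop
Sorted second: gjkpp
Differ at position 1: 'h' vs 'j' => not anagrams

0


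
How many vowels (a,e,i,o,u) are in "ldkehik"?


Input: ldkehik
Checking each character:
  'l' at position 0: consonant
  'd' at position 1: consonant
  'k' at position 2: consonant
  'e' at position 3: vowel (running total: 1)
  'h' at position 4: consonant
  'i' at position 5: vowel (running total: 2)
  'k' at position 6: consonant
Total vowels: 2

2


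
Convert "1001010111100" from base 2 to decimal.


Input: "1001010111100" in base 2
Positional expansion:
  Digit '1' (value 1) x 2^12 = 4096
  Digit '0' (value 0) x 2^11 = 0
  Digit '0' (value 0) x 2^10 = 0
  Digit '1' (value 1) x 2^9 = 512
  Digit '0' (value 0) x 2^8 = 0
  Digit '1' (value 1) x 2^7 = 128
  Digit '0' (value 0) x 2^6 = 0
  Digit '1' (value 1) x 2^5 = 32
  Digit '1' (value 1) x 2^4 = 16
  Digit '1' (value 1) x 2^3 = 8
  Digit '1' (value 1) x 2^2 = 4
  Digit '0' (value 0) x 2^1 = 0
  Digit '0' (value 0) x 2^0 = 0
Sum = 4796

4796


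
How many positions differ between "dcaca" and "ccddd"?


Comparing "dcaca" and "ccddd" position by position:
  Position 0: 'd' vs 'c' => DIFFER
  Position 1: 'c' vs 'c' => same
  Position 2: 'a' vs 'd' => DIFFER
  Position 3: 'c' vs 'd' => DIFFER
  Position 4: 'a' vs 'd' => DIFFER
Positions that differ: 4

4


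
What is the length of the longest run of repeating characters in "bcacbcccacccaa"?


Input: "bcacbcccacccaa"
Scanning for longest run:
  Position 1 ('c'): new char, reset run to 1
  Position 2 ('a'): new char, reset run to 1
  Position 3 ('c'): new char, reset run to 1
  Position 4 ('b'): new char, reset run to 1
  Position 5 ('c'): new char, reset run to 1
  Position 6 ('c'): continues run of 'c', length=2
  Position 7 ('c'): continues run of 'c', length=3
  Position 8 ('a'): new char, reset run to 1
  Position 9 ('c'): new char, reset run to 1
  Position 10 ('c'): continues run of 'c', length=2
  Position 11 ('c'): continues run of 'c', length=3
  Position 12 ('a'): new char, reset run to 1
  Position 13 ('a'): continues run of 'a', length=2
Longest run: 'c' with length 3

3


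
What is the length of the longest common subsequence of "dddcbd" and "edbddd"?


LCS of "dddcbd" and "edbddd"
DP table:
           e    d    b    d    d    d
      0    0    0    0    0    0    0
  d   0    0    1    1    1    1    1
  d   0    0    1    1    2    2    2
  d   0    0    1    1    2    3    3
  c   0    0    1    1    2    3    3
  b   0    0    1    2    2    3    3
  d   0    0    1    2    3    3    4
LCS length = dp[6][6] = 4

4


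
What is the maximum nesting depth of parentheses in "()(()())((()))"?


Input: "()(()())((()))"
Tracking depth:
  Position 0 '(': depth becomes 1
  Position 1 ')': depth becomes 0
  Position 2 '(': depth becomes 1
  Position 3 '(': depth becomes 2
  Position 4 ')': depth becomes 1
  Position 5 '(': depth becomes 2
  Position 6 ')': depth becomes 1
  Position 7 ')': depth becomes 0
  Position 8 '(': depth becomes 1
  Position 9 '(': depth becomes 2
  Position 10 '(': depth becomes 3
  Position 11 ')': depth becomes 2
  Position 12 ')': depth becomes 1
  Position 13 ')': depth becomes 0
Maximum depth reached: 3

3


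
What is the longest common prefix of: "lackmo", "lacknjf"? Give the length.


Words: lackmo, lacknjf
  Position 0: all 'l' => match
  Position 1: all 'a' => match
  Position 2: all 'c' => match
  Position 3: all 'k' => match
  Position 4: ('m', 'n') => mismatch, stop
LCP = "lack" (length 4)

4


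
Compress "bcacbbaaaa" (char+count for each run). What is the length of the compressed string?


Input: bcacbbaaaa
Runs:
  'b' x 1 => "b1"
  'c' x 1 => "c1"
  'a' x 1 => "a1"
  'c' x 1 => "c1"
  'b' x 2 => "b2"
  'a' x 4 => "a4"
Compressed: "b1c1a1c1b2a4"
Compressed length: 12

12


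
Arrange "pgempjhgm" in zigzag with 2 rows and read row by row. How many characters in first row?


Zigzag "pgempjhgm" into 2 rows:
Placing characters:
  'p' => row 0
  'g' => row 1
  'e' => row 0
  'm' => row 1
  'p' => row 0
  'j' => row 1
  'h' => row 0
  'g' => row 1
  'm' => row 0
Rows:
  Row 0: "pephm"
  Row 1: "gmjg"
First row length: 5

5


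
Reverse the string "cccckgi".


Input: cccckgi
Reading characters right to left:
  Position 6: 'i'
  Position 5: 'g'
  Position 4: 'k'
  Position 3: 'c'
  Position 2: 'c'
  Position 1: 'c'
  Position 0: 'c'
Reversed: igkcccc

igkcccc


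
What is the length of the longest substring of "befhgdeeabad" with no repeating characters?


Input: "befhgdeeabad"
Sliding window (track last position of each char):
  Position 0 ('b'): window [0,0] length 1 -- new best
  Position 1 ('e'): window [0,1] length 2 -- new best
  Position 2 ('f'): window [0,2] length 3 -- new best
  Position 3 ('h'): window [0,3] length 4 -- new best
  Position 4 ('g'): window [0,4] length 5 -- new best
  Position 5 ('d'): window [0,5] length 6 -- new best
  Position 6 ('e'): repeat (last at 1), move window start to 2
  Position 6 ('e'): window [2,6] length 5
  Position 7 ('e'): repeat (last at 6), move window start to 7
  Position 7 ('e'): window [7,7] length 1
  Position 8 ('a'): window [7,8] length 2
  Position 9 ('b'): window [7,9] length 3
  Position 10 ('a'): repeat (last at 8), move window start to 9
  Position 10 ('a'): window [9,10] length 2
  Position 11 ('d'): window [9,11] length 3
Longest substring with no repeats: "befhgd" with length 6

6


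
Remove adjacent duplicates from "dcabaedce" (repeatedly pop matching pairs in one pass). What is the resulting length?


Input: dcabaedce
Stack-based adjacent duplicate removal:
  Read 'd': push. Stack: d
  Read 'c': push. Stack: dc
  Read 'a': push. Stack: dca
  Read 'b': push. Stack: dcab
  Read 'a': push. Stack: dcaba
  Read 'e': push. Stack: dcabae
  Read 'd': push. Stack: dcabaed
  Read 'c': push. Stack: dcabaedc
  Read 'e': push. Stack: dcabaedce
Final stack: "dcabaedce" (length 9)

9


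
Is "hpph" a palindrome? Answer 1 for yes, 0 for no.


Input: hpph
Reversed: hpph
  Compare pos 0 ('h') with pos 3 ('h'): match
  Compare pos 1 ('p') with pos 2 ('p'): match
Result: palindrome

1


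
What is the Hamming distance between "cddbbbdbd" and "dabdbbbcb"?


Comparing "cddbbbdbd" and "dabdbbbcb" position by position:
  Position 0: 'c' vs 'd' => differ
  Position 1: 'd' vs 'a' => differ
  Position 2: 'd' vs 'b' => differ
  Position 3: 'b' vs 'd' => differ
  Position 4: 'b' vs 'b' => same
  Position 5: 'b' vs 'b' => same
  Position 6: 'd' vs 'b' => differ
  Position 7: 'b' vs 'c' => differ
  Position 8: 'd' vs 'b' => differ
Total differences (Hamming distance): 7

7


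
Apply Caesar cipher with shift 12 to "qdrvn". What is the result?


Caesar cipher: shift "qdrvn" by 12
  'q' (pos 16) + 12 = pos 2 = 'c'
  'd' (pos 3) + 12 = pos 15 = 'p'
  'r' (pos 17) + 12 = pos 3 = 'd'
  'v' (pos 21) + 12 = pos 7 = 'h'
  'n' (pos 13) + 12 = pos 25 = 'z'
Result: cpdhz

cpdhz


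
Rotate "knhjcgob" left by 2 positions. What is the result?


Input: "knhjcgob", rotate left by 2
First 2 characters: "kn"
Remaining characters: "hjcgob"
Concatenate remaining + first: "hjcgob" + "kn" = "hjcgobkn"

hjcgobkn


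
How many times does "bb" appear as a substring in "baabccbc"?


Searching for "bb" in "baabccbc"
Scanning each position:
  Position 0: "ba" => no
  Position 1: "aa" => no
  Position 2: "ab" => no
  Position 3: "bc" => no
  Position 4: "cc" => no
  Position 5: "cb" => no
  Position 6: "bc" => no
Total occurrences: 0

0


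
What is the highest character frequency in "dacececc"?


Input: dacececc
Character counts:
  'a': 1
  'c': 4
  'd': 1
  'e': 2
Maximum frequency: 4

4


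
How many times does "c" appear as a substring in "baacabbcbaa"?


Searching for "c" in "baacabbcbaa"
Scanning each position:
  Position 0: "b" => no
  Position 1: "a" => no
  Position 2: "a" => no
  Position 3: "c" => MATCH
  Position 4: "a" => no
  Position 5: "b" => no
  Position 6: "b" => no
  Position 7: "c" => MATCH
  Position 8: "b" => no
  Position 9: "a" => no
  Position 10: "a" => no
Total occurrences: 2

2


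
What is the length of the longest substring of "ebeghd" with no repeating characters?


Input: "ebeghd"
Sliding window (track last position of each char):
  Position 0 ('e'): window [0,0] length 1 -- new best
  Position 1 ('b'): window [0,1] length 2 -- new best
  Position 2 ('e'): repeat (last at 0), move window start to 1
  Position 2 ('e'): window [1,2] length 2
  Position 3 ('g'): window [1,3] length 3 -- new best
  Position 4 ('h'): window [1,4] length 4 -- new best
  Position 5 ('d'): window [1,5] length 5 -- new best
Longest substring with no repeats: "beghd" with length 5

5


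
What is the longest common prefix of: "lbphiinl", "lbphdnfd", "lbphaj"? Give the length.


Words: lbphiinl, lbphdnfd, lbphaj
  Position 0: all 'l' => match
  Position 1: all 'b' => match
  Position 2: all 'p' => match
  Position 3: all 'h' => match
  Position 4: ('i', 'd', 'a') => mismatch, stop
LCP = "lbph" (length 4)

4


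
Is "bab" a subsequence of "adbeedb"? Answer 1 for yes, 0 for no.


Check if "bab" is a subsequence of "adbeedb"
Greedy scan:
  Position 0 ('a'): no match needed
  Position 1 ('d'): no match needed
  Position 2 ('b'): matches sub[0] = 'b'
  Position 3 ('e'): no match needed
  Position 4 ('e'): no match needed
  Position 5 ('d'): no match needed
  Position 6 ('b'): no match needed
Only matched 1/3 characters => not a subsequence

0


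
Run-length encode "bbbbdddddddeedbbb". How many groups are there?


Input: bbbbdddddddeedbbb
Scanning for consecutive runs:
  Group 1: 'b' x 4 (positions 0-3)
  Group 2: 'd' x 7 (positions 4-10)
  Group 3: 'e' x 2 (positions 11-12)
  Group 4: 'd' x 1 (positions 13-13)
  Group 5: 'b' x 3 (positions 14-16)
Total groups: 5

5


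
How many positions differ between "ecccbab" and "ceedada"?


Comparing "ecccbab" and "ceedada" position by position:
  Position 0: 'e' vs 'c' => DIFFER
  Position 1: 'c' vs 'e' => DIFFER
  Position 2: 'c' vs 'e' => DIFFER
  Position 3: 'c' vs 'd' => DIFFER
  Position 4: 'b' vs 'a' => DIFFER
  Position 5: 'a' vs 'd' => DIFFER
  Position 6: 'b' vs 'a' => DIFFER
Positions that differ: 7

7


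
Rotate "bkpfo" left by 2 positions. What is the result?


Input: "bkpfo", rotate left by 2
First 2 characters: "bk"
Remaining characters: "pfo"
Concatenate remaining + first: "pfo" + "bk" = "pfobk"

pfobk


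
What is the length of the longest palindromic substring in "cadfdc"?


Input: "cadfdc"
Checking substrings for palindromes:
  [2:5] "dfd" (len 3) => palindrome
Longest palindromic substring: "dfd" with length 3

3


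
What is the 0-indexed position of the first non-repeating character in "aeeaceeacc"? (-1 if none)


Input: aeeaceeacc
Character frequencies:
  'a': 3
  'c': 3
  'e': 4
Scanning left to right for freq == 1:
  Position 0 ('a'): freq=3, skip
  Position 1 ('e'): freq=4, skip
  Position 2 ('e'): freq=4, skip
  Position 3 ('a'): freq=3, skip
  Position 4 ('c'): freq=3, skip
  Position 5 ('e'): freq=4, skip
  Position 6 ('e'): freq=4, skip
  Position 7 ('a'): freq=3, skip
  Position 8 ('c'): freq=3, skip
  Position 9 ('c'): freq=3, skip
  No unique character found => answer = -1

-1


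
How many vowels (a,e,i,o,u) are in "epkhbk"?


Input: epkhbk
Checking each character:
  'e' at position 0: vowel (running total: 1)
  'p' at position 1: consonant
  'k' at position 2: consonant
  'h' at position 3: consonant
  'b' at position 4: consonant
  'k' at position 5: consonant
Total vowels: 1

1


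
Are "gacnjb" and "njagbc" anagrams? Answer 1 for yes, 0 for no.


Strings: "gacnjb", "njagbc"
Sorted first:  abcgjn
Sorted second: abcgjn
Sorted forms match => anagrams

1


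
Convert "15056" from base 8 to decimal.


Input: "15056" in base 8
Positional expansion:
  Digit '1' (value 1) x 8^4 = 4096
  Digit '5' (value 5) x 8^3 = 2560
  Digit '0' (value 0) x 8^2 = 0
  Digit '5' (value 5) x 8^1 = 40
  Digit '6' (value 6) x 8^0 = 6
Sum = 6702

6702


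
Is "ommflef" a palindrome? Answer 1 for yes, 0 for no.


Input: ommflef
Reversed: felfmmo
  Compare pos 0 ('o') with pos 6 ('f'): MISMATCH
  Compare pos 1 ('m') with pos 5 ('e'): MISMATCH
  Compare pos 2 ('m') with pos 4 ('l'): MISMATCH
Result: not a palindrome

0


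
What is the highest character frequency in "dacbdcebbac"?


Input: dacbdcebbac
Character counts:
  'a': 2
  'b': 3
  'c': 3
  'd': 2
  'e': 1
Maximum frequency: 3

3


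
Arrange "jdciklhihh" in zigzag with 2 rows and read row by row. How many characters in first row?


Zigzag "jdciklhihh" into 2 rows:
Placing characters:
  'j' => row 0
  'd' => row 1
  'c' => row 0
  'i' => row 1
  'k' => row 0
  'l' => row 1
  'h' => row 0
  'i' => row 1
  'h' => row 0
  'h' => row 1
Rows:
  Row 0: "jckhh"
  Row 1: "dilih"
First row length: 5

5


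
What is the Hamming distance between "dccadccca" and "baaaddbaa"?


Comparing "dccadccca" and "baaaddbaa" position by position:
  Position 0: 'd' vs 'b' => differ
  Position 1: 'c' vs 'a' => differ
  Position 2: 'c' vs 'a' => differ
  Position 3: 'a' vs 'a' => same
  Position 4: 'd' vs 'd' => same
  Position 5: 'c' vs 'd' => differ
  Position 6: 'c' vs 'b' => differ
  Position 7: 'c' vs 'a' => differ
  Position 8: 'a' vs 'a' => same
Total differences (Hamming distance): 6

6


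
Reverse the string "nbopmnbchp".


Input: nbopmnbchp
Reading characters right to left:
  Position 9: 'p'
  Position 8: 'h'
  Position 7: 'c'
  Position 6: 'b'
  Position 5: 'n'
  Position 4: 'm'
  Position 3: 'p'
  Position 2: 'o'
  Position 1: 'b'
  Position 0: 'n'
Reversed: phcbnmpobn

phcbnmpobn


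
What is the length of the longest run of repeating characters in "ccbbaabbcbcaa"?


Input: "ccbbaabbcbcaa"
Scanning for longest run:
  Position 1 ('c'): continues run of 'c', length=2
  Position 2 ('b'): new char, reset run to 1
  Position 3 ('b'): continues run of 'b', length=2
  Position 4 ('a'): new char, reset run to 1
  Position 5 ('a'): continues run of 'a', length=2
  Position 6 ('b'): new char, reset run to 1
  Position 7 ('b'): continues run of 'b', length=2
  Position 8 ('c'): new char, reset run to 1
  Position 9 ('b'): new char, reset run to 1
  Position 10 ('c'): new char, reset run to 1
  Position 11 ('a'): new char, reset run to 1
  Position 12 ('a'): continues run of 'a', length=2
Longest run: 'c' with length 2

2


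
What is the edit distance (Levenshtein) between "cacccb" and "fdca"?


Computing edit distance: "cacccb" -> "fdca"
DP table:
           f    d    c    a
      0    1    2    3    4
  c   1    1    2    2    3
  a   2    2    2    3    2
  c   3    3    3    2    3
  c   4    4    4    3    3
  c   5    5    5    4    4
  b   6    6    6    5    5
Edit distance = dp[6][4] = 5

5


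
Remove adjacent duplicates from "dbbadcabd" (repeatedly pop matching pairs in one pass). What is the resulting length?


Input: dbbadcabd
Stack-based adjacent duplicate removal:
  Read 'd': push. Stack: d
  Read 'b': push. Stack: db
  Read 'b': matches stack top 'b' => pop. Stack: d
  Read 'a': push. Stack: da
  Read 'd': push. Stack: dad
  Read 'c': push. Stack: dadc
  Read 'a': push. Stack: dadca
  Read 'b': push. Stack: dadcab
  Read 'd': push. Stack: dadcabd
Final stack: "dadcabd" (length 7)

7


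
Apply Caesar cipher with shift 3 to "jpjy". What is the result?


Caesar cipher: shift "jpjy" by 3
  'j' (pos 9) + 3 = pos 12 = 'm'
  'p' (pos 15) + 3 = pos 18 = 's'
  'j' (pos 9) + 3 = pos 12 = 'm'
  'y' (pos 24) + 3 = pos 1 = 'b'
Result: msmb

msmb


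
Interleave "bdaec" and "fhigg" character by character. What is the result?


Interleaving "bdaec" and "fhigg":
  Position 0: 'b' from first, 'f' from second => "bf"
  Position 1: 'd' from first, 'h' from second => "dh"
  Position 2: 'a' from first, 'i' from second => "ai"
  Position 3: 'e' from first, 'g' from second => "eg"
  Position 4: 'c' from first, 'g' from second => "cg"
Result: bfdhaiegcg

bfdhaiegcg


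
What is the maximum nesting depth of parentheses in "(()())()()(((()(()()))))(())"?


Input: "(()())()()(((()(()()))))(())"
Tracking depth:
  Position 0 '(': depth becomes 1
  Position 1 '(': depth becomes 2
  Position 2 ')': depth becomes 1
  Position 3 '(': depth becomes 2
  Position 4 ')': depth becomes 1
  Position 5 ')': depth becomes 0
  Position 6 '(': depth becomes 1
  Position 7 ')': depth becomes 0
  Position 8 '(': depth becomes 1
  Position 9 ')': depth becomes 0
  Position 10 '(': depth becomes 1
  Position 11 '(': depth becomes 2
  Position 12 '(': depth becomes 3
  Position 13 '(': depth becomes 4
  Position 14 ')': depth becomes 3
  Position 15 '(': depth becomes 4
  Position 16 '(': depth becomes 5
  Position 17 ')': depth becomes 4
  Position 18 '(': depth becomes 5
  Position 19 ')': depth becomes 4
  Position 20 ')': depth becomes 3
  Position 21 ')': depth becomes 2
  Position 22 ')': depth becomes 1
  Position 23 ')': depth becomes 0
  Position 24 '(': depth becomes 1
  Position 25 '(': depth becomes 2
  Position 26 ')': depth becomes 1
  Position 27 ')': depth becomes 0
Maximum depth reached: 5

5


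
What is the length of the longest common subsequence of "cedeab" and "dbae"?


LCS of "cedeab" and "dbae"
DP table:
           d    b    a    e
      0    0    0    0    0
  c   0    0    0    0    0
  e   0    0    0    0    1
  d   0    1    1    1    1
  e   0    1    1    1    2
  a   0    1    1    2    2
  b   0    1    2    2    2
LCS length = dp[6][4] = 2

2


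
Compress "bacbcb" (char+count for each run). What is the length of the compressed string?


Input: bacbcb
Runs:
  'b' x 1 => "b1"
  'a' x 1 => "a1"
  'c' x 1 => "c1"
  'b' x 1 => "b1"
  'c' x 1 => "c1"
  'b' x 1 => "b1"
Compressed: "b1a1c1b1c1b1"
Compressed length: 12

12


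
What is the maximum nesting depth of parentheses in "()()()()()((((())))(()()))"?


Input: "()()()()()((((())))(()()))"
Tracking depth:
  Position 0 '(': depth becomes 1
  Position 1 ')': depth becomes 0
  Position 2 '(': depth becomes 1
  Position 3 ')': depth becomes 0
  Position 4 '(': depth becomes 1
  Position 5 ')': depth becomes 0
  Position 6 '(': depth becomes 1
  Position 7 ')': depth becomes 0
  Position 8 '(': depth becomes 1
  Position 9 ')': depth becomes 0
  Position 10 '(': depth becomes 1
  Position 11 '(': depth becomes 2
  Position 12 '(': depth becomes 3
  Position 13 '(': depth becomes 4
  Position 14 '(': depth becomes 5
  Position 15 ')': depth becomes 4
  Position 16 ')': depth becomes 3
  Position 17 ')': depth becomes 2
  Position 18 ')': depth becomes 1
  Position 19 '(': depth becomes 2
  Position 20 '(': depth becomes 3
  Position 21 ')': depth becomes 2
  Position 22 '(': depth becomes 3
  Position 23 ')': depth becomes 2
  Position 24 ')': depth becomes 1
  Position 25 ')': depth becomes 0
Maximum depth reached: 5

5


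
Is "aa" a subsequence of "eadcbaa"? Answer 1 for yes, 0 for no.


Check if "aa" is a subsequence of "eadcbaa"
Greedy scan:
  Position 0 ('e'): no match needed
  Position 1 ('a'): matches sub[0] = 'a'
  Position 2 ('d'): no match needed
  Position 3 ('c'): no match needed
  Position 4 ('b'): no match needed
  Position 5 ('a'): matches sub[1] = 'a'
  Position 6 ('a'): no match needed
All 2 characters matched => is a subsequence

1


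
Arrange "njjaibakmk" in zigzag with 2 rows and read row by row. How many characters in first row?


Zigzag "njjaibakmk" into 2 rows:
Placing characters:
  'n' => row 0
  'j' => row 1
  'j' => row 0
  'a' => row 1
  'i' => row 0
  'b' => row 1
  'a' => row 0
  'k' => row 1
  'm' => row 0
  'k' => row 1
Rows:
  Row 0: "njiam"
  Row 1: "jabkk"
First row length: 5

5


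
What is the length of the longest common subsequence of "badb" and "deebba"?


LCS of "badb" and "deebba"
DP table:
           d    e    e    b    b    a
      0    0    0    0    0    0    0
  b   0    0    0    0    1    1    1
  a   0    0    0    0    1    1    2
  d   0    1    1    1    1    1    2
  b   0    1    1    1    2    2    2
LCS length = dp[4][6] = 2

2


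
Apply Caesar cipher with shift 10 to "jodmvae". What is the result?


Caesar cipher: shift "jodmvae" by 10
  'j' (pos 9) + 10 = pos 19 = 't'
  'o' (pos 14) + 10 = pos 24 = 'y'
  'd' (pos 3) + 10 = pos 13 = 'n'
  'm' (pos 12) + 10 = pos 22 = 'w'
  'v' (pos 21) + 10 = pos 5 = 'f'
  'a' (pos 0) + 10 = pos 10 = 'k'
  'e' (pos 4) + 10 = pos 14 = 'o'
Result: tynwfko

tynwfko


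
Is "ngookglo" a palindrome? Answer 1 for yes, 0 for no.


Input: ngookglo
Reversed: olgkoogn
  Compare pos 0 ('n') with pos 7 ('o'): MISMATCH
  Compare pos 1 ('g') with pos 6 ('l'): MISMATCH
  Compare pos 2 ('o') with pos 5 ('g'): MISMATCH
  Compare pos 3 ('o') with pos 4 ('k'): MISMATCH
Result: not a palindrome

0


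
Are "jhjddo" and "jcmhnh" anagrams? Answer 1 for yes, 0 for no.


Strings: "jhjddo", "jcmhnh"
Sorted first:  ddhjjo
Sorted second: chhjmn
Differ at position 0: 'd' vs 'c' => not anagrams

0


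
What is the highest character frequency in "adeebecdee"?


Input: adeebecdee
Character counts:
  'a': 1
  'b': 1
  'c': 1
  'd': 2
  'e': 5
Maximum frequency: 5

5


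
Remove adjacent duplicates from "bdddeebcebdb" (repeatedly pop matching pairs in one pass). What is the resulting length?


Input: bdddeebcebdb
Stack-based adjacent duplicate removal:
  Read 'b': push. Stack: b
  Read 'd': push. Stack: bd
  Read 'd': matches stack top 'd' => pop. Stack: b
  Read 'd': push. Stack: bd
  Read 'e': push. Stack: bde
  Read 'e': matches stack top 'e' => pop. Stack: bd
  Read 'b': push. Stack: bdb
  Read 'c': push. Stack: bdbc
  Read 'e': push. Stack: bdbce
  Read 'b': push. Stack: bdbceb
  Read 'd': push. Stack: bdbcebd
  Read 'b': push. Stack: bdbcebdb
Final stack: "bdbcebdb" (length 8)

8


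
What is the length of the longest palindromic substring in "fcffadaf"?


Input: "fcffadaf"
Checking substrings for palindromes:
  [3:8] "fadaf" (len 5) => palindrome
  [0:3] "fcf" (len 3) => palindrome
  [4:7] "ada" (len 3) => palindrome
  [2:4] "ff" (len 2) => palindrome
Longest palindromic substring: "fadaf" with length 5

5


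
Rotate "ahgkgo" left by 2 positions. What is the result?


Input: "ahgkgo", rotate left by 2
First 2 characters: "ah"
Remaining characters: "gkgo"
Concatenate remaining + first: "gkgo" + "ah" = "gkgoah"

gkgoah


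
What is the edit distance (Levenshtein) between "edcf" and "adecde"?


Computing edit distance: "edcf" -> "adecde"
DP table:
           a    d    e    c    d    e
      0    1    2    3    4    5    6
  e   1    1    2    2    3    4    5
  d   2    2    1    2    3    3    4
  c   3    3    2    2    2    3    4
  f   4    4    3    3    3    3    4
Edit distance = dp[4][6] = 4

4


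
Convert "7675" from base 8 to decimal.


Input: "7675" in base 8
Positional expansion:
  Digit '7' (value 7) x 8^3 = 3584
  Digit '6' (value 6) x 8^2 = 384
  Digit '7' (value 7) x 8^1 = 56
  Digit '5' (value 5) x 8^0 = 5
Sum = 4029

4029


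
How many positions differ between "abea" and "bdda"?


Comparing "abea" and "bdda" position by position:
  Position 0: 'a' vs 'b' => DIFFER
  Position 1: 'b' vs 'd' => DIFFER
  Position 2: 'e' vs 'd' => DIFFER
  Position 3: 'a' vs 'a' => same
Positions that differ: 3

3


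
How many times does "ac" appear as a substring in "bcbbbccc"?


Searching for "ac" in "bcbbbccc"
Scanning each position:
  Position 0: "bc" => no
  Position 1: "cb" => no
  Position 2: "bb" => no
  Position 3: "bb" => no
  Position 4: "bc" => no
  Position 5: "cc" => no
  Position 6: "cc" => no
Total occurrences: 0

0


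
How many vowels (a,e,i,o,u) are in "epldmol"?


Input: epldmol
Checking each character:
  'e' at position 0: vowel (running total: 1)
  'p' at position 1: consonant
  'l' at position 2: consonant
  'd' at position 3: consonant
  'm' at position 4: consonant
  'o' at position 5: vowel (running total: 2)
  'l' at position 6: consonant
Total vowels: 2

2


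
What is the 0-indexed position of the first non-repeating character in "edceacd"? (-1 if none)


Input: edceacd
Character frequencies:
  'a': 1
  'c': 2
  'd': 2
  'e': 2
Scanning left to right for freq == 1:
  Position 0 ('e'): freq=2, skip
  Position 1 ('d'): freq=2, skip
  Position 2 ('c'): freq=2, skip
  Position 3 ('e'): freq=2, skip
  Position 4 ('a'): unique! => answer = 4

4


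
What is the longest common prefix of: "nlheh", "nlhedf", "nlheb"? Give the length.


Words: nlheh, nlhedf, nlheb
  Position 0: all 'n' => match
  Position 1: all 'l' => match
  Position 2: all 'h' => match
  Position 3: all 'e' => match
  Position 4: ('h', 'd', 'b') => mismatch, stop
LCP = "nlhe" (length 4)

4


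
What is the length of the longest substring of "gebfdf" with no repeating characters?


Input: "gebfdf"
Sliding window (track last position of each char):
  Position 0 ('g'): window [0,0] length 1 -- new best
  Position 1 ('e'): window [0,1] length 2 -- new best
  Position 2 ('b'): window [0,2] length 3 -- new best
  Position 3 ('f'): window [0,3] length 4 -- new best
  Position 4 ('d'): window [0,4] length 5 -- new best
  Position 5 ('f'): repeat (last at 3), move window start to 4
  Position 5 ('f'): window [4,5] length 2
Longest substring with no repeats: "gebfd" with length 5

5


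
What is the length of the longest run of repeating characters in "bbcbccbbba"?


Input: "bbcbccbbba"
Scanning for longest run:
  Position 1 ('b'): continues run of 'b', length=2
  Position 2 ('c'): new char, reset run to 1
  Position 3 ('b'): new char, reset run to 1
  Position 4 ('c'): new char, reset run to 1
  Position 5 ('c'): continues run of 'c', length=2
  Position 6 ('b'): new char, reset run to 1
  Position 7 ('b'): continues run of 'b', length=2
  Position 8 ('b'): continues run of 'b', length=3
  Position 9 ('a'): new char, reset run to 1
Longest run: 'b' with length 3

3


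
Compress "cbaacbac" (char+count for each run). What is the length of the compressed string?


Input: cbaacbac
Runs:
  'c' x 1 => "c1"
  'b' x 1 => "b1"
  'a' x 2 => "a2"
  'c' x 1 => "c1"
  'b' x 1 => "b1"
  'a' x 1 => "a1"
  'c' x 1 => "c1"
Compressed: "c1b1a2c1b1a1c1"
Compressed length: 14

14


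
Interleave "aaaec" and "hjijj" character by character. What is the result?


Interleaving "aaaec" and "hjijj":
  Position 0: 'a' from first, 'h' from second => "ah"
  Position 1: 'a' from first, 'j' from second => "aj"
  Position 2: 'a' from first, 'i' from second => "ai"
  Position 3: 'e' from first, 'j' from second => "ej"
  Position 4: 'c' from first, 'j' from second => "cj"
Result: ahajaiejcj

ahajaiejcj


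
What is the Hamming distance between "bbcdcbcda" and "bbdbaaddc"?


Comparing "bbcdcbcda" and "bbdbaaddc" position by position:
  Position 0: 'b' vs 'b' => same
  Position 1: 'b' vs 'b' => same
  Position 2: 'c' vs 'd' => differ
  Position 3: 'd' vs 'b' => differ
  Position 4: 'c' vs 'a' => differ
  Position 5: 'b' vs 'a' => differ
  Position 6: 'c' vs 'd' => differ
  Position 7: 'd' vs 'd' => same
  Position 8: 'a' vs 'c' => differ
Total differences (Hamming distance): 6

6


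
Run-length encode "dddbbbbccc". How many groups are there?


Input: dddbbbbccc
Scanning for consecutive runs:
  Group 1: 'd' x 3 (positions 0-2)
  Group 2: 'b' x 4 (positions 3-6)
  Group 3: 'c' x 3 (positions 7-9)
Total groups: 3

3


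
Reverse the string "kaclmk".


Input: kaclmk
Reading characters right to left:
  Position 5: 'k'
  Position 4: 'm'
  Position 3: 'l'
  Position 2: 'c'
  Position 1: 'a'
  Position 0: 'k'
Reversed: kmlcak

kmlcak


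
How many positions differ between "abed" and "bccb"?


Comparing "abed" and "bccb" position by position:
  Position 0: 'a' vs 'b' => DIFFER
  Position 1: 'b' vs 'c' => DIFFER
  Position 2: 'e' vs 'c' => DIFFER
  Position 3: 'd' vs 'b' => DIFFER
Positions that differ: 4

4


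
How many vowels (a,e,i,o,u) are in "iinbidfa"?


Input: iinbidfa
Checking each character:
  'i' at position 0: vowel (running total: 1)
  'i' at position 1: vowel (running total: 2)
  'n' at position 2: consonant
  'b' at position 3: consonant
  'i' at position 4: vowel (running total: 3)
  'd' at position 5: consonant
  'f' at position 6: consonant
  'a' at position 7: vowel (running total: 4)
Total vowels: 4

4


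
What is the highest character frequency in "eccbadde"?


Input: eccbadde
Character counts:
  'a': 1
  'b': 1
  'c': 2
  'd': 2
  'e': 2
Maximum frequency: 2

2


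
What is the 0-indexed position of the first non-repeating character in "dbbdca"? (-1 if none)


Input: dbbdca
Character frequencies:
  'a': 1
  'b': 2
  'c': 1
  'd': 2
Scanning left to right for freq == 1:
  Position 0 ('d'): freq=2, skip
  Position 1 ('b'): freq=2, skip
  Position 2 ('b'): freq=2, skip
  Position 3 ('d'): freq=2, skip
  Position 4 ('c'): unique! => answer = 4

4


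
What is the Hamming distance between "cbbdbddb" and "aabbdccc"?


Comparing "cbbdbddb" and "aabbdccc" position by position:
  Position 0: 'c' vs 'a' => differ
  Position 1: 'b' vs 'a' => differ
  Position 2: 'b' vs 'b' => same
  Position 3: 'd' vs 'b' => differ
  Position 4: 'b' vs 'd' => differ
  Position 5: 'd' vs 'c' => differ
  Position 6: 'd' vs 'c' => differ
  Position 7: 'b' vs 'c' => differ
Total differences (Hamming distance): 7

7


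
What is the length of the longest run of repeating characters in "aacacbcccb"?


Input: "aacacbcccb"
Scanning for longest run:
  Position 1 ('a'): continues run of 'a', length=2
  Position 2 ('c'): new char, reset run to 1
  Position 3 ('a'): new char, reset run to 1
  Position 4 ('c'): new char, reset run to 1
  Position 5 ('b'): new char, reset run to 1
  Position 6 ('c'): new char, reset run to 1
  Position 7 ('c'): continues run of 'c', length=2
  Position 8 ('c'): continues run of 'c', length=3
  Position 9 ('b'): new char, reset run to 1
Longest run: 'c' with length 3

3


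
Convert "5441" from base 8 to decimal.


Input: "5441" in base 8
Positional expansion:
  Digit '5' (value 5) x 8^3 = 2560
  Digit '4' (value 4) x 8^2 = 256
  Digit '4' (value 4) x 8^1 = 32
  Digit '1' (value 1) x 8^0 = 1
Sum = 2849

2849


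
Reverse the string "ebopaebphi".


Input: ebopaebphi
Reading characters right to left:
  Position 9: 'i'
  Position 8: 'h'
  Position 7: 'p'
  Position 6: 'b'
  Position 5: 'e'
  Position 4: 'a'
  Position 3: 'p'
  Position 2: 'o'
  Position 1: 'b'
  Position 0: 'e'
Reversed: ihpbeapobe

ihpbeapobe


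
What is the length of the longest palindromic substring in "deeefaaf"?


Input: "deeefaaf"
Checking substrings for palindromes:
  [4:8] "faaf" (len 4) => palindrome
  [1:4] "eee" (len 3) => palindrome
  [1:3] "ee" (len 2) => palindrome
  [2:4] "ee" (len 2) => palindrome
  [5:7] "aa" (len 2) => palindrome
Longest palindromic substring: "faaf" with length 4

4


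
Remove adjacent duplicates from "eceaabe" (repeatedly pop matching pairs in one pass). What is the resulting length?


Input: eceaabe
Stack-based adjacent duplicate removal:
  Read 'e': push. Stack: e
  Read 'c': push. Stack: ec
  Read 'e': push. Stack: ece
  Read 'a': push. Stack: ecea
  Read 'a': matches stack top 'a' => pop. Stack: ece
  Read 'b': push. Stack: eceb
  Read 'e': push. Stack: ecebe
Final stack: "ecebe" (length 5)

5


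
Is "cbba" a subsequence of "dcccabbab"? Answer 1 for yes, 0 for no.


Check if "cbba" is a subsequence of "dcccabbab"
Greedy scan:
  Position 0 ('d'): no match needed
  Position 1 ('c'): matches sub[0] = 'c'
  Position 2 ('c'): no match needed
  Position 3 ('c'): no match needed
  Position 4 ('a'): no match needed
  Position 5 ('b'): matches sub[1] = 'b'
  Position 6 ('b'): matches sub[2] = 'b'
  Position 7 ('a'): matches sub[3] = 'a'
  Position 8 ('b'): no match needed
All 4 characters matched => is a subsequence

1


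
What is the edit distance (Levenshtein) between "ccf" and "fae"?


Computing edit distance: "ccf" -> "fae"
DP table:
           f    a    e
      0    1    2    3
  c   1    1    2    3
  c   2    2    2    3
  f   3    2    3    3
Edit distance = dp[3][3] = 3

3


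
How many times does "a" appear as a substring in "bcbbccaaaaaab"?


Searching for "a" in "bcbbccaaaaaab"
Scanning each position:
  Position 0: "b" => no
  Position 1: "c" => no
  Position 2: "b" => no
  Position 3: "b" => no
  Position 4: "c" => no
  Position 5: "c" => no
  Position 6: "a" => MATCH
  Position 7: "a" => MATCH
  Position 8: "a" => MATCH
  Position 9: "a" => MATCH
  Position 10: "a" => MATCH
  Position 11: "a" => MATCH
  Position 12: "b" => no
Total occurrences: 6

6
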